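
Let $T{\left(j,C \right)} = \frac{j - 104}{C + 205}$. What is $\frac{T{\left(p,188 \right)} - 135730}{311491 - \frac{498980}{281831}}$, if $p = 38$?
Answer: $- \frac{1670379644604}{3833379685457} \approx -0.43575$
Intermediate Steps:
$T{\left(j,C \right)} = \frac{-104 + j}{205 + C}$
$\frac{T{\left(p,188 \right)} - 135730}{311491 - \frac{498980}{281831}} = \frac{\frac{-104 + 38}{205 + 188} - 135730}{311491 - \frac{498980}{281831}} = \frac{\frac{1}{393} \left(-66\right) - 135730}{311491 - \frac{498980}{281831}} = \frac{- \frac{22}{131} - 135730}{\frac{87787321041}{281831}} = \left(- \frac{17780652}{131}\right) \frac{281831}{87787321041} = - \frac{1670379644604}{3833379685457}$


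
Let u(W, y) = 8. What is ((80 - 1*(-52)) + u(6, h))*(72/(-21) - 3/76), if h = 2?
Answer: -9225/19 ≈ -485.53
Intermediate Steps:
((80 - 1*(-52)) + u(6, h))*(72/(-21) - 3/76) = ((80 - 1*(-52)) + 8)*(72/(-21) - 3/76) = ((80 + 52) + 8)*(72*(-1/21) - 3*1/76) = (132 + 8)*(-24/7 - 3/76) = 140*(-1845/532) = -9225/19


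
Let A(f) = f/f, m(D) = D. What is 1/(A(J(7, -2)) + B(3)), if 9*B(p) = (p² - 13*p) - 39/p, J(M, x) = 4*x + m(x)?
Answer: -9/34 ≈ -0.26471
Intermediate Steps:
J(M, x) = 5*x (J(M, x) = 4*x + x = 5*x)
B(p) = -13/(3*p) - 13*p/9 + p²/9 (B(p) = ((p² - 13*p) - 39/p)/9 = (p² - 39/p - 13*p)/9 = -13/(3*p) - 13*p/9 + p²/9)
A(f) = 1
1/(A(J(7, -2)) + B(3)) = 1/(1 + (⅑)*(-39 + 3²*(-13 + 3))/3) = 1/(1 + (⅑)*(⅓)*(-39 + 9*(-10))) = 1/(1 + (⅑)*(⅓)*(-39 - 90)) = 1/(1 + (⅑)*(⅓)*(-129)) = 1/(1 - 43/9) = 1/(-34/9) = -9/34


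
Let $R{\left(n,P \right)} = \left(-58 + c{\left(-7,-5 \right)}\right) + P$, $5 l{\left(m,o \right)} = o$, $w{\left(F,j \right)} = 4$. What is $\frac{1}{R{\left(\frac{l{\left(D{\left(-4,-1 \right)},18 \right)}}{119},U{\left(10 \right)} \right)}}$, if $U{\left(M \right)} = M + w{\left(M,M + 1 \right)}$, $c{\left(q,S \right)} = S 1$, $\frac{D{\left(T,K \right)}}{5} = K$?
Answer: $- \frac{1}{49} \approx -0.020408$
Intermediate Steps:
$D{\left(T,K \right)} = 5 K$
$l{\left(m,o \right)} = \frac{o}{5}$
$c{\left(q,S \right)} = S$
$U{\left(M \right)} = 4 + M$ ($U{\left(M \right)} = M + 4 = 4 + M$)
$R{\left(n,P \right)} = -63 + P$ ($R{\left(n,P \right)} = \left(-58 - 5\right) + P = -63 + P$)
$\frac{1}{R{\left(\frac{l{\left(D{\left(-4,-1 \right)},18 \right)}}{119},U{\left(10 \right)} \right)}} = \frac{1}{-63 + \left(4 + 10\right)} = \frac{1}{-63 + 14} = \frac{1}{-49} = - \frac{1}{49}$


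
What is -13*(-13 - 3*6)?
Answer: 403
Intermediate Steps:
-13*(-13 - 3*6) = -13*(-13 - 18) = -13*(-31) = 403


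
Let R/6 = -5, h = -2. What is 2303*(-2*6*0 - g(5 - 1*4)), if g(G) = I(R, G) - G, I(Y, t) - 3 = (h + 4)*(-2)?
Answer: 4606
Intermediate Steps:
R = -30 (R = 6*(-5) = -30)
I(Y, t) = -1 (I(Y, t) = 3 + (-2 + 4)*(-2) = 3 + 2*(-2) = 3 - 4 = -1)
g(G) = -1 - G
2303*(-2*6*0 - g(5 - 1*4)) = 2303*(-2*6*0 - (-1 - (5 - 1*4))) = 2303*(-12*0 - (-1 - (5 - 4))) = 2303*(0 - (-1 - 1*1)) = 2303*(0 - (-1 - 1)) = 2303*(0 - 1*(-2)) = 2303*(0 + 2) = 2303*2 = 4606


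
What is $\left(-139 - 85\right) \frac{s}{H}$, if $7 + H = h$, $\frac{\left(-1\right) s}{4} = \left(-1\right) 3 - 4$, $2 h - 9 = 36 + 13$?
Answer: $- \frac{3136}{11} \approx -285.09$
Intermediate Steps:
$h = 29$ ($h = \frac{9}{2} + \frac{36 + 13}{2} = \frac{9}{2} + \frac{1}{2} \cdot 49 = \frac{9}{2} + \frac{49}{2} = 29$)
$s = 28$ ($s = - 4 \left(\left(-1\right) 3 - 4\right) = - 4 \left(-3 - 4\right) = \left(-4\right) \left(-7\right) = 28$)
$H = 22$ ($H = -7 + 29 = 22$)
$\left(-139 - 85\right) \frac{s}{H} = \left(-139 - 85\right) \frac{28}{22} = - 224 \cdot 28 \cdot \frac{1}{22} = \left(-224\right) \frac{14}{11} = - \frac{3136}{11}$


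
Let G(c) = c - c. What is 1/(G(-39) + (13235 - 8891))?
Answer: 1/4344 ≈ 0.00023020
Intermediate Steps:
G(c) = 0
1/(G(-39) + (13235 - 8891)) = 1/(0 + (13235 - 8891)) = 1/(0 + 4344) = 1/4344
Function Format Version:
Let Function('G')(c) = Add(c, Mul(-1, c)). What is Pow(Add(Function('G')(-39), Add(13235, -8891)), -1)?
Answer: Rational(1, 4344) ≈ 0.00023020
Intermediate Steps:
Function('G')(c) = 0
Pow(Add(Function('G')(-39), Add(13235, -8891)), -1) = Pow(Add(0, Add(13235, -8891)), -1) = Pow(Add(0, 4344), -1) = Pow(4344, -1) = Rational(1, 4344)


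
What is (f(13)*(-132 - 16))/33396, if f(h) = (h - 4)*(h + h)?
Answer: -2886/2783 ≈ -1.0370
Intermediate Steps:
f(h) = 2*h*(-4 + h) (f(h) = (-4 + h)*(2*h) = 2*h*(-4 + h))
(f(13)*(-132 - 16))/33396 = ((2*13*(-4 + 13))*(-132 - 16))/33396 = ((2*13*9)*(-148))*(1/33396) = (234*(-148))*(1/33396) = -34632*1/33396 = -2886/2783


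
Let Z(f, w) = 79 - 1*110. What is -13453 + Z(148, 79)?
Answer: -13484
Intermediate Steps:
Z(f, w) = -31 (Z(f, w) = 79 - 110 = -31)
-13453 + Z(148, 79) = -13453 - 31 = -13484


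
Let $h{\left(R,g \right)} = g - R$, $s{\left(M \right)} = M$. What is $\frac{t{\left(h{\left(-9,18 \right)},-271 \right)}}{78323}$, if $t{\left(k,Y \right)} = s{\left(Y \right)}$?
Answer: $- \frac{271}{78323} \approx -0.00346$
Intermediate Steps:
$t{\left(k,Y \right)} = Y$
$\frac{t{\left(h{\left(-9,18 \right)},-271 \right)}}{78323} = - \frac{271}{78323}$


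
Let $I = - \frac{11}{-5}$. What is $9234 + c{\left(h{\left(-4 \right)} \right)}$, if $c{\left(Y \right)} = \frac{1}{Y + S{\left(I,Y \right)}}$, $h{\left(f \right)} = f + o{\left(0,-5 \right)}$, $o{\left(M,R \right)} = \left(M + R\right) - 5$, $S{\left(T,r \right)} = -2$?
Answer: $\frac{147743}{16} \approx 9233.9$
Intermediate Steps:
$I = \frac{11}{5}$ ($I = \left(-11\right) \left(- \frac{1}{5}\right) = \frac{11}{5} \approx 2.2$)
$o{\left(M,R \right)} = -5 + M + R$
$h{\left(f \right)} = -10 + f$ ($h{\left(f \right)} = f - 10 = -10 + f$)
$c{\left(Y \right)} = \frac{1}{-2 + Y}$ ($c{\left(Y \right)} = \frac{1}{Y - 2} = \frac{1}{-2 + Y}$)
$9234 + c{\left(h{\left(-4 \right)} \right)} = 9234 + \frac{1}{-2 - 14} = 9234 + \frac{1}{-16} = 9234 - \frac{1}{16} = \frac{147743}{16}$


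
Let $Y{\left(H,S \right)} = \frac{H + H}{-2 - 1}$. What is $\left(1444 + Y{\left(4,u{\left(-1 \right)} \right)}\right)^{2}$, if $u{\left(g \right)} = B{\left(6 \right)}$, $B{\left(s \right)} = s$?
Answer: $\frac{18696976}{9} \approx 2.0774 \cdot 10^{6}$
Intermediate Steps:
$u{\left(g \right)} = 6$
$Y{\left(H,S \right)} = - \frac{2 H}{3}$ ($Y{\left(H,S \right)} = \frac{2 H}{-3} = 2 H \left(- \frac{1}{3}\right) = - \frac{2 H}{3}$)
$\left(1444 + Y{\left(4,u{\left(-1 \right)} \right)}\right)^{2} = \left(1444 - \frac{8}{3}\right)^{2} = \left(\frac{4324}{3}\right)^{2} = \frac{18696976}{9}$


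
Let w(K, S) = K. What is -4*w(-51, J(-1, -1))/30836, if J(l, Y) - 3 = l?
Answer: 51/7709 ≈ 0.0066156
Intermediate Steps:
J(l, Y) = 3 + l
-4*w(-51, J(-1, -1))/30836 = -4*(-51)/30836 = 204*(1/30836) = 51/7709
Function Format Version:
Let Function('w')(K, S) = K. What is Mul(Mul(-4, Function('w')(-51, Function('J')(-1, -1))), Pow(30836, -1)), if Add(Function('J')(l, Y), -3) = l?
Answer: Rational(51, 7709) ≈ 0.0066156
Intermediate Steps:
Function('J')(l, Y) = Add(3, l)
Mul(Mul(-4, Function('w')(-51, Function('J')(-1, -1))), Pow(30836, -1)) = Mul(Mul(-4, -51), Pow(30836, -1)) = Mul(204, Rational(1, 30836)) = Rational(51, 7709)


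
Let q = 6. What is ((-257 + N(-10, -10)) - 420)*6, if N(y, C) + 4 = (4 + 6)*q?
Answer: -3726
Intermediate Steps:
N(y, C) = 56 (N(y, C) = -4 + (4 + 6)*6 = -4 + 10*6 = -4 + 60 = 56)
((-257 + N(-10, -10)) - 420)*6 = ((-257 + 56) - 420)*6 = (-201 - 420)*6 = -621*6 = -3726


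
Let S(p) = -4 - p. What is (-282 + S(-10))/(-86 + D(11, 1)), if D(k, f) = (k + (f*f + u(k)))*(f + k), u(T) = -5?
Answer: 138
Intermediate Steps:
D(k, f) = (f + k)*(-5 + k + f²) (D(k, f) = (k + (f*f - 5))*(f + k) = (k + (f² - 5))*(f + k) = (k + (-5 + f²))*(f + k) = (-5 + k + f²)*(f + k) = (f + k)*(-5 + k + f²))
(-282 + S(-10))/(-86 + D(11, 1)) = (-282 + (-4 - 1*(-10)))/(-86 + (1³ + 11² - 5*1 - 5*11 + 1*11 + 11*1²)) = (-282 + (-4 + 10))/(-86 + (1 + 121 - 5 - 55 + 11 + 11*1)) = (-282 + 6)/(-86 + (1 + 121 - 5 - 55 + 11 + 11)) = -276/(-86 + 84) = -276/(-2) = -276*(-½) = 138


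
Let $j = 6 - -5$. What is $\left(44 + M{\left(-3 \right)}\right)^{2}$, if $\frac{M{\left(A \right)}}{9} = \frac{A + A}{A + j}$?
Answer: $\frac{22201}{16} \approx 1387.6$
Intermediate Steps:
$j = 11$ ($j = 6 + 5 = 11$)
$M{\left(A \right)} = \frac{18 A}{11 + A}$ ($M{\left(A \right)} = 9 \frac{A + A}{A + 11} = 9 \frac{2 A}{11 + A} = \frac{18 A}{11 + A}$)
$\left(44 + M{\left(-3 \right)}\right)^{2} = \left(44 + 18 \left(-3\right) \frac{1}{11 - 3}\right)^{2} = \left(44 + 18 \left(-3\right) \frac{1}{8}\right)^{2} = \left(44 - \frac{27}{4}\right)^{2} = \left(\frac{149}{4}\right)^{2} = \frac{22201}{16}$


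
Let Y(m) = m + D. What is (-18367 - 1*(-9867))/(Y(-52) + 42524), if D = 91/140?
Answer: -170000/849453 ≈ -0.20013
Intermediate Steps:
D = 13/20 (D = 91*(1/140) = 13/20 ≈ 0.65000)
Y(m) = 13/20 + m (Y(m) = m + 13/20 = 13/20 + m)
(-18367 - 1*(-9867))/(Y(-52) + 42524) = (-18367 - 1*(-9867))/((13/20 - 52) + 42524) = (-18367 + 9867)/(-1027/20 + 42524) = -8500/849453/20 = -8500*20/849453 = -170000/849453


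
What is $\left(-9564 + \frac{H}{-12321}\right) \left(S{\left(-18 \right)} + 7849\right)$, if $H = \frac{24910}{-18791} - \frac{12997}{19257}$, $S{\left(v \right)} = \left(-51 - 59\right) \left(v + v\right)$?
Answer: $- \frac{10276401957145863571}{90988897023} \approx -1.1294 \cdot 10^{8}$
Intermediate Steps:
$S{\left(v \right)} = - 220 v$ ($S{\left(v \right)} = - 110 \cdot 2 v = - 220 v$)
$H = - \frac{723918497}{361858287}$ ($H = 24910 \left(- \frac{1}{18791}\right) - \frac{12997}{19257} = - \frac{24910}{18791} - \frac{12997}{19257} = - \frac{723918497}{361858287} \approx -2.0006$)
$\left(-9564 + \frac{H}{-12321}\right) \left(S{\left(-18 \right)} + 7849\right) = \left(-9564 - \frac{723918497}{361858287 \left(-12321\right)}\right) \left(\left(-220\right) \left(-18\right) + 7849\right) = \left(-9564 - - \frac{723918497}{4458455954127}\right) \left(3960 + 7849\right) = \left(-9564 + \frac{723918497}{4458455954127}\right) 11809 = \left(- \frac{42640672021352131}{4458455954127}\right) 11809 = - \frac{10276401957145863571}{90988897023}$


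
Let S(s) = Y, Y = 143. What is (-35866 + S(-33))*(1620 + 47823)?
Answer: -1766252289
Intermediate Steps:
S(s) = 143
(-35866 + S(-33))*(1620 + 47823) = (-35866 + 143)*(1620 + 47823) = -35723*49443 = -1766252289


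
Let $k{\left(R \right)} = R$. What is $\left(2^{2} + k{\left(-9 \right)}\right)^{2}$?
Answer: $25$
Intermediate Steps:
$\left(2^{2} + k{\left(-9 \right)}\right)^{2} = \left(2^{2} - 9\right)^{2} = \left(4 - 9\right)^{2} = \left(-5\right)^{2} = 25$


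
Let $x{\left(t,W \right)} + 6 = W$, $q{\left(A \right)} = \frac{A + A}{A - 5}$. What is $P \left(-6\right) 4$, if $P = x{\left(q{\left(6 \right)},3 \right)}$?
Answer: $72$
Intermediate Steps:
$q{\left(A \right)} = \frac{2 A}{-5 + A}$
$x{\left(t,W \right)} = -6 + W$
$P = -3$ ($P = -6 + 3 = -3$)
$P \left(-6\right) 4 = \left(-3\right) \left(-6\right) 4 = 18 \cdot 4 = 72$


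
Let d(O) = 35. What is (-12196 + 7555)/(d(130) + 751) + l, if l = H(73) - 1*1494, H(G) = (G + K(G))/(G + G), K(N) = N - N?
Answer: -196422/131 ≈ -1499.4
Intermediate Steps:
K(N) = 0
H(G) = ½ (H(G) = (G + 0)/(G + G) = G/((2*G)) = G*(1/(2*G)) = ½)
l = -2987/2 (l = ½ - 1*1494 = ½ - 1494 = -2987/2 ≈ -1493.5)
(-12196 + 7555)/(d(130) + 751) + l = (-12196 + 7555)/(35 + 751) - 2987/2 = -4641/786 - 2987/2 = -4641*1/786 - 2987/2 = -1547/262 - 2987/2 = -196422/131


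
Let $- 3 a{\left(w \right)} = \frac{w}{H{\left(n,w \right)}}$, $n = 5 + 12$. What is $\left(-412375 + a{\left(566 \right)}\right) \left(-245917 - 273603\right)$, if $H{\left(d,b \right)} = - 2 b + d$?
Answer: $\frac{143324534330336}{669} \approx 2.1424 \cdot 10^{11}$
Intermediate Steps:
$n = 17$
$H{\left(d,b \right)} = d - 2 b$
$a{\left(w \right)} = - \frac{w}{3 \left(17 - 2 w\right)}$ ($a{\left(w \right)} = - \frac{w \frac{1}{17 - 2 w}}{3} = - \frac{w}{3 \left(17 - 2 w\right)}$)
$\left(-412375 + a{\left(566 \right)}\right) \left(-245917 - 273603\right) = \left(-412375 + \frac{1}{3} \cdot 566 \frac{1}{-17 + 2 \cdot 566}\right) \left(-245917 - 273603\right) = \left(-412375 + \frac{1}{3} \cdot 566 \frac{1}{-17 + 1132}\right) \left(-519520\right) = \left(-412375 + \frac{1}{3} \cdot 566 \cdot \frac{1}{1115}\right) \left(-519520\right) = \left(-412375 + \frac{566}{3345}\right) \left(-519520\right) = \left(- \frac{1379393809}{3345}\right) \left(-519520\right) = \frac{143324534330336}{669}$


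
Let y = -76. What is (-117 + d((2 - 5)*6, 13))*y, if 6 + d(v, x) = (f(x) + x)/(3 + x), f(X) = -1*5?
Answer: 9310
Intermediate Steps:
f(X) = -5
d(v, x) = -6 + (-5 + x)/(3 + x)
(-117 + d((2 - 5)*6, 13))*y = (-117 + (-23 - 5*13)/(3 + 13))*(-76) = (-117 + (-23 - 65)/16)*(-76) = (-117 + (1/16)*(-88))*(-76) = (-117 - 11/2)*(-76) = -245/2*(-76) = 9310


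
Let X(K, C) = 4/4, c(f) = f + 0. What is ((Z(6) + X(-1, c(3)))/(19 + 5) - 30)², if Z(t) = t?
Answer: 508369/576 ≈ 882.58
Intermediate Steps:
c(f) = f
X(K, C) = 1 (X(K, C) = 4*(¼) = 1)
((Z(6) + X(-1, c(3)))/(19 + 5) - 30)² = ((6 + 1)/(19 + 5) - 30)² = (7/24 - 30)² = (-713/24)² = 508369/576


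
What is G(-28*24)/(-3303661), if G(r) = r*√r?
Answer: 2688*I*√42/3303661 ≈ 0.005273*I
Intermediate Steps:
G(r) = r^(3/2)
G(-28*24)/(-3303661) = (-28*24)^(3/2)/(-3303661) = (-672)^(3/2)*(-1/3303661) = -2688*I*√42*(-1/3303661) = 2688*I*√42/3303661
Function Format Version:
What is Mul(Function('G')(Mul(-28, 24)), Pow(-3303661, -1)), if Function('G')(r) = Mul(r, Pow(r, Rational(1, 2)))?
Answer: Mul(Rational(2688, 3303661), I, Pow(42, Rational(1, 2))) ≈ Mul(0.0052730, I)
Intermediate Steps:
Function('G')(r) = Pow(r, Rational(3, 2))
Mul(Function('G')(Mul(-28, 24)), Pow(-3303661, -1)) = Mul(Pow(Mul(-28, 24), Rational(3, 2)), Pow(-3303661, -1)) = Mul(Pow(-672, Rational(3, 2)), Rational(-1, 3303661)) = Mul(Mul(-2688, I, Pow(42, Rational(1, 2))), Rational(-1, 3303661)) = Mul(Rational(2688, 3303661), I, Pow(42, Rational(1, 2)))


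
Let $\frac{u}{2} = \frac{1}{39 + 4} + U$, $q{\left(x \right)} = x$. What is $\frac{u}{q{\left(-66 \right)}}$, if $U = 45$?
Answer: $- \frac{176}{129} \approx -1.3643$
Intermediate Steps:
$u = \frac{3872}{43}$ ($u = 2 \left(\frac{1}{39 + 4} + 45\right) = 2 \left(\frac{1}{43} + 45\right) = 2 \cdot \frac{1936}{43} = \frac{3872}{43} \approx 90.047$)
$\frac{u}{q{\left(-66 \right)}} = \frac{3872}{43 \left(-66\right)} = \frac{3872}{43} \left(- \frac{1}{66}\right) = - \frac{176}{129}$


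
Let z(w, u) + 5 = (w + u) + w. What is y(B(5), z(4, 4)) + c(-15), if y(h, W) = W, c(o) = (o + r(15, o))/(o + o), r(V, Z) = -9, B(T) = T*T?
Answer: 39/5 ≈ 7.8000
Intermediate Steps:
z(w, u) = -5 + u + 2*w (z(w, u) = -5 + ((w + u) + w) = -5 + ((u + w) + w) = -5 + (u + 2*w) = -5 + u + 2*w)
B(T) = T**2
c(o) = (-9 + o)/(2*o) (c(o) = (o - 9)/(o + o) = (-9 + o)/((2*o)) = (-9 + o)*(1/(2*o)) = (-9 + o)/(2*o))
y(B(5), z(4, 4)) + c(-15) = (-5 + 4 + 2*4) + (1/2)*(-9 - 15)/(-15) = (-5 + 4 + 8) + (1/2)*(-1/15)*(-24) = 7 + 4/5 = 39/5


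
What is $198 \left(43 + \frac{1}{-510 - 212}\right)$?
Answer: $\frac{3073455}{361} \approx 8513.7$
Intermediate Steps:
$198 \left(43 + \frac{1}{-510 - 212}\right) = 198 \left(43 + \frac{1}{-722}\right) = 198 \left(43 - \frac{1}{722}\right) = 198 \cdot \frac{31045}{722} = \frac{3073455}{361}$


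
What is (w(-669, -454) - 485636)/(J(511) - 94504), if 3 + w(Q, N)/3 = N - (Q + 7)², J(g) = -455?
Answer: 1801739/94959 ≈ 18.974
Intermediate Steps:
w(Q, N) = -9 - 3*(7 + Q)² + 3*N (w(Q, N) = -9 + 3*(N - (Q + 7)²) = -9 + 3*(N - (7 + Q)²) = -9 + (-3*(7 + Q)² + 3*N) = -9 - 3*(7 + Q)² + 3*N)
(w(-669, -454) - 485636)/(J(511) - 94504) = ((-9 - 3*(7 - 669)² + 3*(-454)) - 485636)/(-455 - 94504) = ((-9 - 3*(-662)² - 1362) - 485636)/(-94959) = ((-9 - 3*438244 - 1362) - 485636)*(-1/94959) = ((-9 - 1314732 - 1362) - 485636)*(-1/94959) = (-1316103 - 485636)*(-1/94959) = -1801739*(-1/94959) = 1801739/94959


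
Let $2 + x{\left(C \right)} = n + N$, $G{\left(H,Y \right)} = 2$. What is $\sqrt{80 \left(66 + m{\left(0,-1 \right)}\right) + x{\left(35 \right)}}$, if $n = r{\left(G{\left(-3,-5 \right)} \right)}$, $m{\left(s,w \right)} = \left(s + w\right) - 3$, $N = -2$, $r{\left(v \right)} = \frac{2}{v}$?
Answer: $\sqrt{4957} \approx 70.406$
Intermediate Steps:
$m{\left(s,w \right)} = -3 + s + w$
$n = 1$ ($n = \frac{2}{2} = 2 \cdot \frac{1}{2} = 1$)
$x{\left(C \right)} = -3$ ($x{\left(C \right)} = -2 + \left(1 - 2\right) = -2 - 1 = -3$)
$\sqrt{80 \left(66 + m{\left(0,-1 \right)}\right) + x{\left(35 \right)}} = \sqrt{80 \left(66 - 4\right) - 3} = \sqrt{80 \cdot 62 - 3} = \sqrt{4960 - 3} = \sqrt{4957}$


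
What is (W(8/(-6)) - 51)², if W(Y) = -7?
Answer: 3364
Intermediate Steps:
(W(8/(-6)) - 51)² = (-7 - 51)² = (-58)² = 3364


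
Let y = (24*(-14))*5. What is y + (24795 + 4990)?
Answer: 28105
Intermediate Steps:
y = -1680 (y = -336*5 = -1680)
y + (24795 + 4990) = -1680 + (24795 + 4990) = -1680 + 29785 = 28105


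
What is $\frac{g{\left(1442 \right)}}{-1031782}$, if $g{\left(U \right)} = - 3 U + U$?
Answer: $\frac{1442}{515891} \approx 0.0027952$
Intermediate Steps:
$g{\left(U \right)} = - 2 U$
$\frac{g{\left(1442 \right)}}{-1031782} = \frac{\left(-2\right) 1442}{-1031782} = \left(-2884\right) \left(- \frac{1}{1031782}\right) = \frac{1442}{515891}$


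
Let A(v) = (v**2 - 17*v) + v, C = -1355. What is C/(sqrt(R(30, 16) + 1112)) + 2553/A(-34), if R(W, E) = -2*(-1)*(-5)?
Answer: 2553/1700 - 1355*sqrt(1102)/1102 ≈ -39.316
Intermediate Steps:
R(W, E) = -10 (R(W, E) = 2*(-5) = -10)
A(v) = v**2 - 16*v
C/(sqrt(R(30, 16) + 1112)) + 2553/A(-34) = -1355/sqrt(-10 + 1112) + 2553/((-34*(-16 - 34))) = -1355*sqrt(1102)/1102 + 2553/((-34*(-50))) = -1355*sqrt(1102)/1102 + 2553/1700 = 2553/1700 - 1355*sqrt(1102)/1102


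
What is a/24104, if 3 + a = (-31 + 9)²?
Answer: 481/24104 ≈ 0.019955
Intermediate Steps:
a = 481 (a = -3 + (-31 + 9)² = -3 + (-22)² = -3 + 484 = 481)
a/24104 = 481/24104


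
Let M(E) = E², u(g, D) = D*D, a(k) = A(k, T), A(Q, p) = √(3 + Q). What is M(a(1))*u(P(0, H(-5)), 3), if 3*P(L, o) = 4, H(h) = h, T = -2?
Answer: 36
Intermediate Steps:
P(L, o) = 4/3 (P(L, o) = (⅓)*4 = 4/3)
a(k) = √(3 + k)
u(g, D) = D²
M(a(1))*u(P(0, H(-5)), 3) = (√(3 + 1))²*3² = (√4)²*9 = 2²*9 = 4*9 = 36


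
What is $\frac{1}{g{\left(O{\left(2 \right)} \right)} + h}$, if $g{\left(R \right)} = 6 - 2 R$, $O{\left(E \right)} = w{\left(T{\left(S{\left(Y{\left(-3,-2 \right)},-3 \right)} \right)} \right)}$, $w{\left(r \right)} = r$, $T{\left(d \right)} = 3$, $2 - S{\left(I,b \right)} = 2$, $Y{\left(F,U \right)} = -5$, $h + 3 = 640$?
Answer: $\frac{1}{637} \approx 0.0015699$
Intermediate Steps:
$h = 637$ ($h = -3 + 640 = 637$)
$S{\left(I,b \right)} = 0$ ($S{\left(I,b \right)} = 2 - 2 = 0$)
$O{\left(E \right)} = 3$
$\frac{1}{g{\left(O{\left(2 \right)} \right)} + h} = \frac{1}{\left(6 - 6\right) + 637} = \frac{1}{0 + 637} = \frac{1}{637}$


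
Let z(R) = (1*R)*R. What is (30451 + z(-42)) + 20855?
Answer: 53070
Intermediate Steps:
z(R) = R² (z(R) = R*R = R²)
(30451 + z(-42)) + 20855 = (30451 + (-42)²) + 20855 = (30451 + 1764) + 20855 = 32215 + 20855 = 53070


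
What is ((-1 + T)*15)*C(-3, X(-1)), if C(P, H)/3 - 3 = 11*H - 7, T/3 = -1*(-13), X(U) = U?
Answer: -25650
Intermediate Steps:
T = 39 (T = 3*(-1*(-13)) = 3*13 = 39)
C(P, H) = -12 + 33*H (C(P, H) = 9 + 3*(11*H - 7) = 9 + 3*(-7 + 11*H) = 9 + (-21 + 33*H) = -12 + 33*H)
((-1 + T)*15)*C(-3, X(-1)) = ((-1 + 39)*15)*(-12 + 33*(-1)) = (38*15)*(-12 - 33) = 570*(-45) = -25650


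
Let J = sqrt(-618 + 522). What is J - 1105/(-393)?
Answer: 1105/393 + 4*I*sqrt(6) ≈ 2.8117 + 9.798*I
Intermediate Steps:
J = 4*I*sqrt(6) (J = sqrt(-96) = 4*I*sqrt(6) ≈ 9.798*I)
J - 1105/(-393) = 4*I*sqrt(6) - 1105/(-393) = 4*I*sqrt(6) - 1105*(-1)/393 = 4*I*sqrt(6) - 1*(-1105/393) = 4*I*sqrt(6) + 1105/393 = 1105/393 + 4*I*sqrt(6)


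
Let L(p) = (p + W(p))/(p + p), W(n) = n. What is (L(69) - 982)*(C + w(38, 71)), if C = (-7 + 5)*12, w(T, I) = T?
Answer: -13734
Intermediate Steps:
C = -24 (C = -2*12 = -24)
L(p) = 1 (L(p) = (p + p)/(p + p) = (2*p)/((2*p)) = (2*p)*(1/(2*p)) = 1)
(L(69) - 982)*(C + w(38, 71)) = (1 - 982)*(-24 + 38) = -981*14 = -13734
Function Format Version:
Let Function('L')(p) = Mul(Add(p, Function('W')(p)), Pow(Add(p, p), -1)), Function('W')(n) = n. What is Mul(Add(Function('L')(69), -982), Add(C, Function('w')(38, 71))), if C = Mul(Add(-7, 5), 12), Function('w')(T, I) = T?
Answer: -13734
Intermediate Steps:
C = -24 (C = Mul(-2, 12) = -24)
Function('L')(p) = 1 (Function('L')(p) = Mul(Add(p, p), Pow(Add(p, p), -1)) = Mul(Mul(2, p), Pow(Mul(2, p), -1)) = Mul(Mul(2, p), Mul(Rational(1, 2), Pow(p, -1))) = 1)
Mul(Add(Function('L')(69), -982), Add(C, Function('w')(38, 71))) = Mul(Add(1, -982), Add(-24, 38)) = Mul(-981, 14) = -13734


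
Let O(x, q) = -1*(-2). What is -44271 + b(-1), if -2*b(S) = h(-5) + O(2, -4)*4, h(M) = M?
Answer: -88545/2 ≈ -44273.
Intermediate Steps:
O(x, q) = 2
b(S) = -3/2 (b(S) = -(-5 + 2*4)/2 = -(-5 + 8)/2 = -½*3 = -3/2)
-44271 + b(-1) = -44271 - 3/2 = -88545/2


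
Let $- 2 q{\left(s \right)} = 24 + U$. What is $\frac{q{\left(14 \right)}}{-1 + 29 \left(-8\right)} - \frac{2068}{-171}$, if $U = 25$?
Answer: $\frac{972067}{79686} \approx 12.199$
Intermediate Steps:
$q{\left(s \right)} = - \frac{49}{2}$ ($q{\left(s \right)} = - \frac{24 + 25}{2} = \left(- \frac{1}{2}\right) 49 = - \frac{49}{2}$)
$\frac{q{\left(14 \right)}}{-1 + 29 \left(-8\right)} - \frac{2068}{-171} = - \frac{49}{2 \left(-1 + 29 \left(-8\right)\right)} - \frac{2068}{-171} = - \frac{49}{2 \left(-1 - 232\right)} - - \frac{2068}{171} = - \frac{49}{2 \left(-233\right)} + \frac{2068}{171} = \left(- \frac{49}{2}\right) \left(- \frac{1}{233}\right) + \frac{2068}{171} = \frac{49}{466} + \frac{2068}{171} = \frac{972067}{79686}$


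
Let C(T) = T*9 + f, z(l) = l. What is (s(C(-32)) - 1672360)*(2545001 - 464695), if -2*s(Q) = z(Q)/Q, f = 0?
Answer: -3479021582313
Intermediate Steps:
C(T) = 9*T (C(T) = T*9 + 0 = 9*T + 0 = 9*T)
s(Q) = -½ (s(Q) = -Q/(2*Q) = -½*1 = -½)
(s(C(-32)) - 1672360)*(2545001 - 464695) = (-½ - 1672360)*(2545001 - 464695) = -3344721/2*2080306 = -3479021582313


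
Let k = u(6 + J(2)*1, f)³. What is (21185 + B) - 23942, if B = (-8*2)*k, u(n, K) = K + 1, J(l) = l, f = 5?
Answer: -6213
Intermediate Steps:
u(n, K) = 1 + K
k = 216 (k = (1 + 5)³ = 6³ = 216)
B = -3456 (B = -8*2*216 = -16*216 = -3456)
(21185 + B) - 23942 = (21185 - 3456) - 23942 = 17729 - 23942 = -6213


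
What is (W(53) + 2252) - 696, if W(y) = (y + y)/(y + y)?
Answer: 1557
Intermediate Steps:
W(y) = 1 (W(y) = (2*y)/((2*y)) = (2*y)*(1/(2*y)) = 1)
(W(53) + 2252) - 696 = (1 + 2252) - 696 = 2253 - 696 = 1557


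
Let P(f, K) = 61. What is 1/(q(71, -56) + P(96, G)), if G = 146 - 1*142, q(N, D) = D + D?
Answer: -1/51 ≈ -0.019608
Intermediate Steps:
q(N, D) = 2*D
G = 4 (G = 146 - 142 = 4)
1/(q(71, -56) + P(96, G)) = 1/(2*(-56) + 61) = 1/(-112 + 61) = 1/(-51) = -1/51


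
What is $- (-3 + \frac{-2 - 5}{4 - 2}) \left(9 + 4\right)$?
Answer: $\frac{169}{2} \approx 84.5$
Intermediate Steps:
$- (-3 + \frac{-2 - 5}{4 - 2}) \left(9 + 4\right) = - (-3 - \frac{7}{2}) 13 = \left(-1\right) \left(- \frac{13}{2}\right) 13 = \frac{13}{2} \cdot 13 = \frac{169}{2}$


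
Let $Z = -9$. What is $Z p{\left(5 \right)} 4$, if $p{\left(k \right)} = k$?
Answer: $-180$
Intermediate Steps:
$Z p{\left(5 \right)} 4 = \left(-9\right) 5 \cdot 4 = \left(-45\right) 4 = -180$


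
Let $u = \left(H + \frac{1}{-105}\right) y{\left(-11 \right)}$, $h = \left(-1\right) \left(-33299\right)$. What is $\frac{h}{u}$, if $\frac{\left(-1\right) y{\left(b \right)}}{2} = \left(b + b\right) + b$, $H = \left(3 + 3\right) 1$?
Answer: $\frac{1165465}{13838} \approx 84.222$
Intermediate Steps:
$H = 6$ ($H = 6 \cdot 1 = 6$)
$h = 33299$
$y{\left(b \right)} = - 6 b$ ($y{\left(b \right)} = - 2 \left(\left(b + b\right) + b\right) = - 2 \left(2 b + b\right) = - 2 \cdot 3 b = - 6 b$)
$u = \frac{13838}{35}$ ($u = \left(6 + \frac{1}{-105}\right) \left(\left(-6\right) \left(-11\right)\right) = \left(6 - \frac{1}{105}\right) 66 = \frac{629}{105} \cdot 66 = \frac{13838}{35} \approx 395.37$)
$\frac{h}{u} = \frac{33299}{\frac{13838}{35}} = 33299 \cdot \frac{35}{13838} = \frac{1165465}{13838}$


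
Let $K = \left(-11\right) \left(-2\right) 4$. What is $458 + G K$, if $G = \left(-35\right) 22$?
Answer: $-67302$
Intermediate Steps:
$G = -770$
$K = 88$ ($K = 22 \cdot 4 = 88$)
$458 + G K = 458 - 67760 = -67302$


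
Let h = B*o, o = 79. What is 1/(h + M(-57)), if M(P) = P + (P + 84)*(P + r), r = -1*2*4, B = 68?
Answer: 1/3560 ≈ 0.00028090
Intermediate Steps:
r = -8 (r = -2*4 = -8)
h = 5372 (h = 68*79 = 5372)
M(P) = P + (-8 + P)*(84 + P) (M(P) = P + (P + 84)*(P - 8) = P + (84 + P)*(-8 + P) = P + (-8 + P)*(84 + P))
1/(h + M(-57)) = 1/(5372 + (-672 + (-57)² + 77*(-57))) = 1/(5372 + (-672 + 3249 - 4389)) = 1/(5372 - 1812) = 1/3560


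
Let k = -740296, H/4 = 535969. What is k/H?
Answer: -185074/535969 ≈ -0.34531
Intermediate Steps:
H = 2143876 (H = 4*535969 = 2143876)
k/H = -740296/2143876 = -740296*1/2143876 = -185074/535969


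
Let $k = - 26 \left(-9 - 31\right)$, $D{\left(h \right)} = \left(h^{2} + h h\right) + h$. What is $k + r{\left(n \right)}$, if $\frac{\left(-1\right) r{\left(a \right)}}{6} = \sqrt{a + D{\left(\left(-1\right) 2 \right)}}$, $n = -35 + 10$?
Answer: $1040 - 6 i \sqrt{19} \approx 1040.0 - 26.153 i$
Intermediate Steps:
$D{\left(h \right)} = h + 2 h^{2}$ ($D{\left(h \right)} = \left(h^{2} + h^{2}\right) + h = 2 h^{2} + h = h + 2 h^{2}$)
$k = 1040$ ($k = \left(-26\right) \left(-40\right) = 1040$)
$n = -25$
$r{\left(a \right)} = - 6 \sqrt{6 + a}$ ($r{\left(a \right)} = - 6 \sqrt{a + \left(-1\right) 2 \left(1 + 2 \left(\left(-1\right) 2\right)\right)} = - 6 \sqrt{a - 2 \left(1 + 2 \left(-2\right)\right)} = - 6 \sqrt{a - 2 \left(1 - 4\right)} = - 6 \sqrt{a - -6} = - 6 \sqrt{a + 6} = - 6 \sqrt{6 + a}$)
$k + r{\left(n \right)} = 1040 - 6 \sqrt{6 - 25} = 1040 - 6 \sqrt{-19} = 1040 - 6 i \sqrt{19}$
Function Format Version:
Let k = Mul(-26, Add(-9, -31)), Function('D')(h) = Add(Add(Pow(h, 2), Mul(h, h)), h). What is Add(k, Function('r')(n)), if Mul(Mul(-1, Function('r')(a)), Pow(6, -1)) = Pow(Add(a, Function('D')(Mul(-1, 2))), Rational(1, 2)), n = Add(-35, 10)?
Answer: Add(1040, Mul(-6, I, Pow(19, Rational(1, 2)))) ≈ Add(1040.0, Mul(-26.153, I))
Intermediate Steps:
Function('D')(h) = Add(h, Mul(2, Pow(h, 2))) (Function('D')(h) = Add(Add(Pow(h, 2), Pow(h, 2)), h) = Add(Mul(2, Pow(h, 2)), h) = Add(h, Mul(2, Pow(h, 2))))
k = 1040 (k = Mul(-26, -40) = 1040)
n = -25
Function('r')(a) = Mul(-6, Pow(Add(6, a), Rational(1, 2))) (Function('r')(a) = Mul(-6, Pow(Add(a, Mul(Mul(-1, 2), Add(1, Mul(2, Mul(-1, 2))))), Rational(1, 2))) = Mul(-6, Pow(Add(a, Mul(-2, Add(1, Mul(2, -2)))), Rational(1, 2))) = Mul(-6, Pow(Add(a, Mul(-2, Add(1, -4))), Rational(1, 2))) = Mul(-6, Pow(Add(a, Mul(-2, -3)), Rational(1, 2))) = Mul(-6, Pow(Add(a, 6), Rational(1, 2))) = Mul(-6, Pow(Add(6, a), Rational(1, 2))))
Add(k, Function('r')(n)) = Add(1040, Mul(-6, Pow(Add(6, -25), Rational(1, 2)))) = Add(1040, Mul(-6, Pow(-19, Rational(1, 2)))) = Add(1040, Mul(-6, Mul(I, Pow(19, Rational(1, 2))))) = Add(1040, Mul(-6, I, Pow(19, Rational(1, 2))))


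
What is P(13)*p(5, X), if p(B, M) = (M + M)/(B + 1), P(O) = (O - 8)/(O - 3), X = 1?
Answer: 1/6 ≈ 0.16667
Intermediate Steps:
P(O) = (-8 + O)/(-3 + O)
p(B, M) = 2*M/(1 + B) (p(B, M) = (2*M)/(1 + B) = 2*M/(1 + B))
P(13)*p(5, X) = ((-8 + 13)/(-3 + 13))*(2*1/(1 + 5)) = (5/10)*(2*1/6) = ((1/10)*5)*(2*1*(1/6)) = (1/2)*(1/3) = 1/6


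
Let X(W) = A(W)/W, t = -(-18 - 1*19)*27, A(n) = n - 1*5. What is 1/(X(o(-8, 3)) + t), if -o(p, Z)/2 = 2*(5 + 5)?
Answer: 8/8001 ≈ 0.00099988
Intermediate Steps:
A(n) = -5 + n (A(n) = n - 5 = -5 + n)
t = 999 (t = -(-18 - 19)*27 = -(-37)*27 = -1*(-999) = 999)
o(p, Z) = -40 (o(p, Z) = -4*(5 + 5) = -4*10 = -2*20 = -40)
X(W) = (-5 + W)/W
1/(X(o(-8, 3)) + t) = 1/((-5 - 40)/(-40) + 999) = 1/(-1/40*(-45) + 999) = 1/(9/8 + 999) = 1/(8001/8) = 8/8001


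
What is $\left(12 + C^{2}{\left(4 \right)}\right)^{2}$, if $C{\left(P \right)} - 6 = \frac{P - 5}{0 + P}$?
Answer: $\frac{519841}{256} \approx 2030.6$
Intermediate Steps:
$C{\left(P \right)} = 6 + \frac{-5 + P}{P}$ ($C{\left(P \right)} = 6 + \frac{P - 5}{0 + P} = 6 + \frac{-5 + P}{P}$)
$\left(12 + C^{2}{\left(4 \right)}\right)^{2} = \left(12 + \left(7 - \frac{5}{4}\right)^{2}\right)^{2} = \left(12 + \left(\frac{23}{4}\right)^{2}\right)^{2} = \left(12 + \frac{529}{16}\right)^{2} = \left(\frac{721}{16}\right)^{2} = \frac{519841}{256}$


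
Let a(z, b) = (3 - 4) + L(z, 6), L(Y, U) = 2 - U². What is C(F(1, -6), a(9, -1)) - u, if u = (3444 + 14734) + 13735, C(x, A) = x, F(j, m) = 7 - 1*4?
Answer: -31910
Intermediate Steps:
a(z, b) = -35 (a(z, b) = (3 - 4) + (2 - 1*6²) = -1 + (2 - 1*36) = -1 + (2 - 36) = -1 - 34 = -35)
F(j, m) = 3 (F(j, m) = 7 - 4 = 3)
u = 31913 (u = 18178 + 13735 = 31913)
C(F(1, -6), a(9, -1)) - u = 3 - 1*31913 = 3 - 31913 = -31910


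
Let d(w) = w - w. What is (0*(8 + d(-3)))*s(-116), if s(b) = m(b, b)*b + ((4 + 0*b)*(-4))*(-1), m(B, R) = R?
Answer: 0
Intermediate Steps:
d(w) = 0
s(b) = 16 + b**2 (s(b) = b*b + ((4 + 0*b)*(-4))*(-1) = b**2 + ((4 + 0)*(-4))*(-1) = b**2 + (4*(-4))*(-1) = b**2 - 16*(-1) = b**2 + 16 = 16 + b**2)
(0*(8 + d(-3)))*s(-116) = (0*(8 + 0))*(16 + (-116)**2) = (0*8)*(16 + 13456) = 0*13472 = 0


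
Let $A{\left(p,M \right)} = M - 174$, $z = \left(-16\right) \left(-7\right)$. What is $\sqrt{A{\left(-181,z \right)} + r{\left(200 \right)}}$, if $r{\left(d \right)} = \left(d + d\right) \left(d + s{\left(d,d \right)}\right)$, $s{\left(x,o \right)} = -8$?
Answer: $\sqrt{76738} \approx 277.02$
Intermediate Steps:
$z = 112$
$A{\left(p,M \right)} = -174 + M$
$r{\left(d \right)} = 2 d \left(-8 + d\right)$ ($r{\left(d \right)} = \left(d + d\right) \left(d - 8\right) = 2 d \left(-8 + d\right)$)
$\sqrt{A{\left(-181,z \right)} + r{\left(200 \right)}} = \sqrt{\left(-174 + 112\right) + 2 \cdot 200 \left(-8 + 200\right)} = \sqrt{-62 + 2 \cdot 200 \cdot 192} = \sqrt{-62 + 76800} = \sqrt{76738}$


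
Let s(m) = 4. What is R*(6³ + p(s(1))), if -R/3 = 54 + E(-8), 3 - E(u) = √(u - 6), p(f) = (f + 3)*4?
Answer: -41724 + 732*I*√14 ≈ -41724.0 + 2738.9*I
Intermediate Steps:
p(f) = 12 + 4*f (p(f) = (3 + f)*4 = 12 + 4*f)
E(u) = 3 - √(-6 + u) (E(u) = 3 - √(u - 6) = 3 - √(-6 + u))
R = -171 + 3*I*√14 (R = -3*(54 + (3 - √(-6 - 8))) = -3*(54 + (3 - √(-14))) = -3*(54 + (3 - I*√14)) = -3*(57 - I*√14) = -171 + 3*I*√14 ≈ -171.0 + 11.225*I)
R*(6³ + p(s(1))) = (-171 + 3*I*√14)*(6³ + (12 + 4*4)) = (-171 + 3*I*√14)*(216 + (12 + 16)) = (-171 + 3*I*√14)*(216 + 28) = (-171 + 3*I*√14)*244 = -41724 + 732*I*√14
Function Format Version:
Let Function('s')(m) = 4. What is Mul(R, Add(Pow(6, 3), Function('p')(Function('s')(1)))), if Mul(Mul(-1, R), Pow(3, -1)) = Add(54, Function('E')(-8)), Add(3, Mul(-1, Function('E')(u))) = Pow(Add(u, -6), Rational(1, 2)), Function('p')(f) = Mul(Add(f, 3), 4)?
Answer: Add(-41724, Mul(732, I, Pow(14, Rational(1, 2)))) ≈ Add(-41724., Mul(2738.9, I))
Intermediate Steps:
Function('p')(f) = Add(12, Mul(4, f)) (Function('p')(f) = Mul(Add(3, f), 4) = Add(12, Mul(4, f)))
Function('E')(u) = Add(3, Mul(-1, Pow(Add(-6, u), Rational(1, 2)))) (Function('E')(u) = Add(3, Mul(-1, Pow(Add(u, -6), Rational(1, 2)))) = Add(3, Mul(-1, Pow(Add(-6, u), Rational(1, 2)))))
R = Add(-171, Mul(3, I, Pow(14, Rational(1, 2)))) (R = Mul(-3, Add(54, Add(3, Mul(-1, Pow(Add(-6, -8), Rational(1, 2)))))) = Mul(-3, Add(54, Add(3, Mul(-1, Pow(-14, Rational(1, 2)))))) = Mul(-3, Add(54, Add(3, Mul(-1, Mul(I, Pow(14, Rational(1, 2))))))) = Mul(-3, Add(54, Add(3, Mul(-1, I, Pow(14, Rational(1, 2)))))) = Mul(-3, Add(57, Mul(-1, I, Pow(14, Rational(1, 2))))) = Add(-171, Mul(3, I, Pow(14, Rational(1, 2)))) ≈ Add(-171.00, Mul(11.225, I)))
Mul(R, Add(Pow(6, 3), Function('p')(Function('s')(1)))) = Mul(Add(-171, Mul(3, I, Pow(14, Rational(1, 2)))), Add(Pow(6, 3), Add(12, Mul(4, 4)))) = Mul(Add(-171, Mul(3, I, Pow(14, Rational(1, 2)))), Add(216, Add(12, 16))) = Mul(Add(-171, Mul(3, I, Pow(14, Rational(1, 2)))), Add(216, 28)) = Mul(Add(-171, Mul(3, I, Pow(14, Rational(1, 2)))), 244) = Add(-41724, Mul(732, I, Pow(14, Rational(1, 2))))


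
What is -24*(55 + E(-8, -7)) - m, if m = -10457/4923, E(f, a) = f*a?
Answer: -13104415/4923 ≈ -2661.9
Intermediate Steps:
E(f, a) = a*f
m = -10457/4923 (m = -10457*1/4923 = -10457/4923 ≈ -2.1241)
-24*(55 + E(-8, -7)) - m = -24*(55 - 7*(-8)) - 1*(-10457/4923) = -24*(55 + 56) + 10457/4923 = -24*111 + 10457/4923 = -2664 + 10457/4923 = -13104415/4923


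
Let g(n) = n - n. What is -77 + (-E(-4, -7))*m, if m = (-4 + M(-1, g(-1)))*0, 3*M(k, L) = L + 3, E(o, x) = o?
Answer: -77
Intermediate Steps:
g(n) = 0
M(k, L) = 1 + L/3 (M(k, L) = (L + 3)/3 = (3 + L)/3 = 1 + L/3)
m = 0 (m = (-4 + (1 + (⅓)*0))*0 = (-4 + (1 + 0))*0 = (-4 + 1)*0 = -3*0 = 0)
-77 + (-E(-4, -7))*m = -77 - 1*(-4)*0 = -77 + 4*0 = -77 + 0 = -77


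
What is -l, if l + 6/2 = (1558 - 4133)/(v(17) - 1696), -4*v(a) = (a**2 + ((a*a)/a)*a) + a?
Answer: 11837/7379 ≈ 1.6041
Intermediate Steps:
v(a) = -a**2/2 - a/4 (v(a) = -((a**2 + ((a*a)/a)*a) + a)/4 = -((a**2 + (a**2/a)*a) + a)/4 = -((a**2 + a*a) + a)/4 = -((a**2 + a**2) + a)/4 = -(2*a**2 + a)/4 = -(a + 2*a**2)/4 = -a**2/2 - a/4)
l = -11837/7379 (l = -3 + (1558 - 4133)/(-1/4*17*(1 + 2*17) - 1696) = -3 - 2575/(-1/4*17*(1 + 34) - 1696) = -3 - 2575/(-1/4*17*35 - 1696) = -3 - 2575/(-595/4 - 1696) = -3 - 2575/(-7379/4) = -3 - 2575*(-4/7379) = -3 + 10300/7379 = -11837/7379 ≈ -1.6041)
-l = -1*(-11837/7379) = 11837/7379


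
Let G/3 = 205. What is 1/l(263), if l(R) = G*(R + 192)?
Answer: 1/279825 ≈ 3.5737e-6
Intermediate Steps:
G = 615 (G = 3*205 = 615)
l(R) = 118080 + 615*R (l(R) = 615*(R + 192) = 615*(192 + R) = 118080 + 615*R)
1/l(263) = 1/(118080 + 615*263) = 1/(118080 + 161745) = 1/279825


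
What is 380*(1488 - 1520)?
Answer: -12160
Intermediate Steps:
380*(1488 - 1520) = 380*(-32) = -12160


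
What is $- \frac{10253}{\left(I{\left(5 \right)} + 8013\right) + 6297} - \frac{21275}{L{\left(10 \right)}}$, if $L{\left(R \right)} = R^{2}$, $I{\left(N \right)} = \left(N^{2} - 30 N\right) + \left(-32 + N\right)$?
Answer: $- \frac{6044735}{28316} \approx -213.47$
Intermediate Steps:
$I{\left(N \right)} = -32 + N^{2} - 29 N$
$- \frac{10253}{\left(I{\left(5 \right)} + 8013\right) + 6297} - \frac{21275}{L{\left(10 \right)}} = - \frac{10253}{\left(\left(-32 + 5^{2} - 145\right) + 8013\right) + 6297} - \frac{21275}{10^{2}} = - \frac{10253}{\left(\left(-32 + 25 - 145\right) + 8013\right) + 6297} - \frac{21275}{100} = - \frac{10253}{\left(-152 + 8013\right) + 6297} - \frac{851}{4} = - \frac{10253}{7861 + 6297} - \frac{851}{4} = - \frac{10253}{14158} - \frac{851}{4} = - \frac{6044735}{28316}$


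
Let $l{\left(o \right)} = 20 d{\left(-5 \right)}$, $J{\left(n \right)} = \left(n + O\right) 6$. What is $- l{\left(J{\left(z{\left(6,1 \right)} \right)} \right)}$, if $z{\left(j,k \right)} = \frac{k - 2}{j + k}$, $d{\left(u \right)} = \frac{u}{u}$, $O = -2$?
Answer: $-20$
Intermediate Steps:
$d{\left(u \right)} = 1$
$z{\left(j,k \right)} = \frac{-2 + k}{j + k}$
$J{\left(n \right)} = -12 + 6 n$ ($J{\left(n \right)} = \left(n - 2\right) 6 = \left(-2 + n\right) 6 = -12 + 6 n$)
$l{\left(o \right)} = 20$ ($l{\left(o \right)} = 20 \cdot 1 = 20$)
$- l{\left(J{\left(z{\left(6,1 \right)} \right)} \right)} = \left(-1\right) 20 = -20$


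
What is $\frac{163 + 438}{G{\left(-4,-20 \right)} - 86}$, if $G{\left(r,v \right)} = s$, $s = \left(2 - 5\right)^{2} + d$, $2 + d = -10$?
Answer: $- \frac{601}{89} \approx -6.7528$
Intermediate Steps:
$d = -12$ ($d = -2 - 10 = -12$)
$s = -3$ ($s = \left(2 - 5\right)^{2} - 12 = \left(-3\right)^{2} - 12 = 9 - 12 = -3$)
$G{\left(r,v \right)} = -3$
$\frac{163 + 438}{G{\left(-4,-20 \right)} - 86} = \frac{163 + 438}{-3 - 86} = \frac{601}{-89} = 601 \left(- \frac{1}{89}\right) = - \frac{601}{89}$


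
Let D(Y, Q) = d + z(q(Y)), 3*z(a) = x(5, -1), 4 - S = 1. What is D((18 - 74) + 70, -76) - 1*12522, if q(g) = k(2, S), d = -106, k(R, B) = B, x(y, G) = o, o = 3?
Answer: -12627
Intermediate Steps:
x(y, G) = 3
S = 3 (S = 4 - 1*1 = 4 - 1 = 3)
q(g) = 3
z(a) = 1 (z(a) = (⅓)*3 = 1)
D(Y, Q) = -105 (D(Y, Q) = -106 + 1 = -105)
D((18 - 74) + 70, -76) - 1*12522 = -105 - 1*12522 = -105 - 12522 = -12627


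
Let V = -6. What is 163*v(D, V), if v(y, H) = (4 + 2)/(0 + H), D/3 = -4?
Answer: -163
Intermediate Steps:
D = -12 (D = 3*(-4) = -12)
v(y, H) = 6/H
163*v(D, V) = 163*(6/(-6)) = 163*(6*(-⅙)) = 163*(-1) = -163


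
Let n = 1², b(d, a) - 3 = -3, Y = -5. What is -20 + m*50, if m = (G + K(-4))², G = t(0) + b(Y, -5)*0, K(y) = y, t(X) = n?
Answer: 430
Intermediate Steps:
b(d, a) = 0 (b(d, a) = 3 - 3 = 0)
n = 1
t(X) = 1
G = 1 (G = 1 + 0*0 = 1 + 0 = 1)
m = 9 (m = (1 - 4)² = (-3)² = 9)
-20 + m*50 = -20 + 9*50 = -20 + 450 = 430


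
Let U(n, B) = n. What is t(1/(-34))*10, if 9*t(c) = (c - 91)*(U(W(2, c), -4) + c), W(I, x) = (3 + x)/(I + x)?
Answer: -52104325/348534 ≈ -149.50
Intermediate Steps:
W(I, x) = (3 + x)/(I + x)
t(c) = (-91 + c)*(c + (3 + c)/(2 + c))/9 (t(c) = ((c - 91)*((3 + c)/(2 + c) + c))/9 = ((-91 + c)*(c + (3 + c)/(2 + c)))/9 = (-91 + c)*(c + (3 + c)/(2 + c))/9)
t(1/(-34))*10 = ((-273 + (1/(-34))**3 - 270/(-34) - 88*(1/(-34))**2)/(9*(2 + 1/(-34))))*10 = ((-273 + (-1/34)**3 - 270*(-1/34) - 88*(-1/34)**2)/(9*(2 - 1/34)))*10 = ((-273 - 1/39304 + 135/17 - 88*1/1156)/(9*(67/34)))*10 = ((1/9)*(34/67)*(-273 - 1/39304 + 135/17 - 22/289))*10 = ((1/9)*(34/67)*(-10420865/39304))*10 = -10420865/697068*10 = -52104325/348534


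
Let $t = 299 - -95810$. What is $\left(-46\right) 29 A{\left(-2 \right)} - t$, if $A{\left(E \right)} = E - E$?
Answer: $-96109$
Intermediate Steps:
$A{\left(E \right)} = 0$
$t = 96109$ ($t = 299 + 95810 = 96109$)
$\left(-46\right) 29 A{\left(-2 \right)} - t = \left(-46\right) 29 \cdot 0 - 96109 = \left(-1334\right) 0 - 96109 = 0 - 96109 = -96109$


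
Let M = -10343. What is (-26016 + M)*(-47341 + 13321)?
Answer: 1236933180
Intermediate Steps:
(-26016 + M)*(-47341 + 13321) = (-26016 - 10343)*(-47341 + 13321) = -36359*(-34020) = 1236933180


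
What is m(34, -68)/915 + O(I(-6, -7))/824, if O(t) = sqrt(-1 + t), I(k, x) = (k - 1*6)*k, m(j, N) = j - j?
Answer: sqrt(71)/824 ≈ 0.010226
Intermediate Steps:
m(j, N) = 0
I(k, x) = k*(-6 + k) (I(k, x) = (k - 6)*k = (-6 + k)*k = k*(-6 + k))
m(34, -68)/915 + O(I(-6, -7))/824 = 0/915 + sqrt(-1 - 6*(-6 - 6))/824 = 0*(1/915) + sqrt(-1 - 6*(-12))*(1/824) = 0 + sqrt(-1 + 72)*(1/824) = 0 + sqrt(71)*(1/824) = 0 + sqrt(71)/824 = sqrt(71)/824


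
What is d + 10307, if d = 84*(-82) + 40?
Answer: 3459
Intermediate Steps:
d = -6848 (d = -6888 + 40 = -6848)
d + 10307 = -6848 + 10307 = 3459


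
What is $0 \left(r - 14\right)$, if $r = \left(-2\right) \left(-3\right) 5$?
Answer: $0$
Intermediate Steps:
$r = 30$ ($r = 6 \cdot 5 = 30$)
$0 \left(r - 14\right) = 0 \left(30 - 14\right) = 0 \cdot 16 = 0$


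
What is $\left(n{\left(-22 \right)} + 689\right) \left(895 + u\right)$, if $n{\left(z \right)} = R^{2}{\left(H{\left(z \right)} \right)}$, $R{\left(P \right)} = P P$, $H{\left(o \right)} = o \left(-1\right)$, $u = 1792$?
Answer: $631297215$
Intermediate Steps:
$H{\left(o \right)} = - o$
$R{\left(P \right)} = P^{2}$
$n{\left(z \right)} = z^{4}$ ($n{\left(z \right)} = \left(\left(- z\right)^{2}\right)^{2} = \left(z^{2}\right)^{2} = z^{4}$)
$\left(n{\left(-22 \right)} + 689\right) \left(895 + u\right) = \left(\left(-22\right)^{4} + 689\right) \left(895 + 1792\right) = \left(234256 + 689\right) 2687 = 234945 \cdot 2687 = 631297215$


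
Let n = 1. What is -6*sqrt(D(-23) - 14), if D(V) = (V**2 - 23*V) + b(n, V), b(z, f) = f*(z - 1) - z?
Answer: -6*sqrt(1043) ≈ -193.77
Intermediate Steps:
b(z, f) = -z + f*(-1 + z) (b(z, f) = f*(-1 + z) - z = -z + f*(-1 + z))
D(V) = -1 + V**2 - 23*V (D(V) = (V**2 - 23*V) + (-V - 1*1 + V*1) = (V**2 - 23*V) + (-V - 1 + V) = (V**2 - 23*V) - 1 = -1 + V**2 - 23*V)
-6*sqrt(D(-23) - 14) = -6*sqrt((-1 + (-23)**2 - 23*(-23)) - 14) = -6*sqrt((-1 + 529 + 529) - 14) = -6*sqrt(1057 - 14) = -6*sqrt(1043)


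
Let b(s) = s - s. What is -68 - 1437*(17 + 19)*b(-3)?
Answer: -68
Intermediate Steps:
b(s) = 0
-68 - 1437*(17 + 19)*b(-3) = -68 - 1437*(17 + 19)*0 = -68 - 51732*0 = -68 - 1437*0 = -68 + 0 = -68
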